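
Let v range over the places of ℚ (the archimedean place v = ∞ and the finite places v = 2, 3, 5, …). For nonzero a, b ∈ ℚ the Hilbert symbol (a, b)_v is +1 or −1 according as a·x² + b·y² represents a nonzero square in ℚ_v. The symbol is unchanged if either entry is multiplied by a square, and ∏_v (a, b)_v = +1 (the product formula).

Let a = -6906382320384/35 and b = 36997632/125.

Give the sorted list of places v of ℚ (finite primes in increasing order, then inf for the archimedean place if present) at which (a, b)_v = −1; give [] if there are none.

(a, b) ≡ (-12130265, 80290) mod (ℚ^×)²; places V = {2, 3, 5, 7, 17, 19, 29, 31, 37, ∞}.
(a,b)_7: α=-1, u≡4; β=1, v≡2 (mod 7); (4|7)=+1, (2|7)=+1; sign (−1)^1·+1^1·+1^-1 = -1.
(a,b)_2: α=8, β=9; u≡7, v≡1 (mod 8); ε(u)ε(v)=1·0, αω(v)=8·0, βω(u)=9·0; sum ≡ 0  ⇒  +1.
(a,b)_3: α=4, u≡1; β=2, v≡1 (mod 3); (1|3)=+1, (1|3)=+1; sign (−1)^0·+1^2·+1^4 = +1.
(a,b)_31: α=2, u≡7; β=1, v≡3 (mod 31); (7|31)=+1, (3|31)=-1; sign (−1)^0·+1^1·-1^2 = +1.
(a,b)_17: α=1, u≡8; β=0, v≡15 (mod 17); (8|17)=+1, (15|17)=+1; sign (−1)^0·+1^0·+1^1 = +1.
(a,b)_29: α=1, u≡27; β=0, v≡11 (mod 29); (27|29)=-1, (11|29)=-1; sign (−1)^0·-1^0·-1^1 = -1.
(a,b)_5: α=-1, u≡3; β=-3, v≡2 (mod 5); (3|5)=-1, (2|5)=-1; sign (−1)^0·-1^-3·-1^-1 = +1.
(a,b)_19: α=1, u≡13; β=0, v≡10 (mod 19); (13|19)=-1, (10|19)=-1; sign (−1)^0·-1^0·-1^1 = -1.
(a,b)_∞: sgn(-12130265)=−, sgn(80290)=+, so +1.
(a,b)_37: α=1, u≡26; β=1, v≡14 (mod 37); (26|37)=+1, (14|37)=-1; sign (−1)^0·+1^1·-1^1 = -1.
(-12130265, 80290 / ℚ) ramifies at {7, 19, 29, 37}: a division algebra.

[7, 19, 29, 37]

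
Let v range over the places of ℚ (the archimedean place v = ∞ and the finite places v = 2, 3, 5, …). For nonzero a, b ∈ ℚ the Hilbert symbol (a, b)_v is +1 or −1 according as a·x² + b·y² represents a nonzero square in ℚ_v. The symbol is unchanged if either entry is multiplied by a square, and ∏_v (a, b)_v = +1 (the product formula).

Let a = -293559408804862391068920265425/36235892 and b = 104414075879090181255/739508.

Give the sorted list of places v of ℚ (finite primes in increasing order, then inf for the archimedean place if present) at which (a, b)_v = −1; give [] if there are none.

(a, b) ≡ (-196581, 7315) mod (ℚ^×)²; places V = {2, 3, 5, 7, 11, 17, 19, 23, 37, ∞}.
(a,b)_37: α=3, u≡8; β=2, v≡3 (mod 37); (8|37)=-1, (3|37)=+1; sign (−1)^0·-1^2·+1^3 = +1.
(a,b)_17: α=4, u≡14; β=2, v≡14 (mod 17); (14|17)=-1, (14|17)=-1; sign (−1)^0·-1^2·-1^4 = +1.
(a,b)_2: α=-2, β=-2; u≡3, v≡3 (mod 8); ε(u)ε(v)=1·1, αω(v)=-2·1, βω(u)=-2·1; sum ≡ 1  ⇒  -1.
(a,b)_7: α=-7, u≡4; β=-5, v≡1 (mod 7); (4|7)=+1, (1|7)=+1; sign (−1)^1·+1^-5·+1^-7 = -1.
(a,b)_∞: sgn(-196581)=−, sgn(7315)=+, so +1.
(a,b)_5: α=2, u≡4; β=1, v≡2 (mod 5); (4|5)=+1, (2|5)=-1; sign (−1)^0·+1^1·-1^2 = +1.
(a,b)_3: α=9, u≡2; β=10, v≡1 (mod 3); (2|3)=-1, (1|3)=+1; sign (−1)^0·-1^10·+1^9 = +1.
(a,b)_11: α=-1, u≡9; β=-1, v≡1 (mod 11); (9|11)=+1, (1|11)=+1; sign (−1)^1·+1^-1·+1^-1 = -1.
(a,b)_23: α=1, u≡9; β=0, v≡3 (mod 23); (9|23)=+1, (3|23)=+1; sign (−1)^0·+1^0·+1^1 = +1.
(a,b)_19: α=10, u≡18; β=7, v≡6 (mod 19); (18|19)=-1, (6|19)=+1; sign (−1)^0·-1^7·+1^10 = -1.
|Ram(-196581, 7315)| = 4, even; anisotropic at {2, 7, 11, 19}.

[2, 7, 11, 19]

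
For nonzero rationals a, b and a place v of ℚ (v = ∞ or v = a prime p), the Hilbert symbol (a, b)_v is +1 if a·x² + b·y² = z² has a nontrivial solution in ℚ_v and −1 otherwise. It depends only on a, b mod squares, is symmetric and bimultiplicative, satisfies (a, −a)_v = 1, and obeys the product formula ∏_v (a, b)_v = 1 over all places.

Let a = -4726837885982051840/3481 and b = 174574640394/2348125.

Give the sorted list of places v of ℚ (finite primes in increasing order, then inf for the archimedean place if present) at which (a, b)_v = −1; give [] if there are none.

[5, 13]

(a, b) ≡ (-110, 2002) mod (ℚ^×)²; places V = {2, 3, 5, 7, 11, 13, 17, 29, 43, 59, ∞}.
(a,b)_3: α=0, u≡1; β=6, v≡1 (mod 3); (1|3)=+1, (1|3)=+1; sign (−1)^0·+1^6·+1^0 = +1.
(a,b)_∞: sgn(-110)=−, sgn(2002)=+, so +1.
(a,b)_13: α=2, u≡8; β=-1, v≡8 (mod 13); (8|13)=-1, (8|13)=-1; sign (−1)^0·-1^-1·-1^2 = -1.
(a,b)_29: α=0, u≡16; β=2, v≡4 (mod 29); (16|29)=+1, (4|29)=+1; sign (−1)^0·+1^2·+1^0 = +1.
(a,b)_43: α=4, u≡33; β=2, v≡36 (mod 43); (33|43)=-1, (36|43)=+1; sign (−1)^0·-1^2·+1^4 = +1.
(a,b)_7: α=4, u≡1; β=1, v≡5 (mod 7); (1|7)=+1, (5|7)=-1; sign (−1)^0·+1^1·-1^4 = +1.
(a,b)_59: α=-2, u≡10; β=0, v≡44 (mod 59); (10|59)=-1, (44|59)=-1; sign (−1)^0·-1^0·-1^-2 = +1.
(a,b)_5: α=1, u≡2; β=-4, v≡2 (mod 5); (2|5)=-1, (2|5)=-1; sign (−1)^0·-1^-4·-1^1 = -1.
(a,b)_11: α=3, u≡5; β=1, v≡10 (mod 11); (5|11)=+1, (10|11)=-1; sign (−1)^1·+1^1·-1^3 = +1.
(a,b)_2: α=9, β=1; u≡1, v≡1 (mod 8); ε(u)ε(v)=0·0, αω(v)=9·0, βω(u)=1·0; sum ≡ 0  ⇒  +1.
(a,b)_17: α=0, u≡16; β=-2, v≡4 (mod 17); (16|17)=+1, (4|17)=+1; sign (−1)^0·+1^-2·+1^0 = +1.
|Ram(-110, 2002)| = 2, even; anisotropic at {5, 13}.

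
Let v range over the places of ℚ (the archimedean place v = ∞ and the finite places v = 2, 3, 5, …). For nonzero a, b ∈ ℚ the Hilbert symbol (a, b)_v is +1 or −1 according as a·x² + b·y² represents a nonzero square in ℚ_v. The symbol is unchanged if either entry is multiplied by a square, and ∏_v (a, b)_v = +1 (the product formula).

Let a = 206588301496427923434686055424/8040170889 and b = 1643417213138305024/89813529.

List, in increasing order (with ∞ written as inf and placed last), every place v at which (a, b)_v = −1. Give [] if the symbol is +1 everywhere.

[17, 23, 29, 43]

Mod squares: a ≡ 2236129, b ≡ 88711. Check v ∈ {∞, 2, 3, 7, 11, 13, 17, 19, 23, 29, 41, 43}.
v=23: a=23^5·(≡6), b=23^3·(≡12) mod 23; (6|23)=+1, (12|23)=+1; (−1)^{5·3·11}·(+1)^3·(+1)^5 = -1.
v=∞: 2236129 > 0 and 88711 > 0  ⇒  (a,b)_∞ = +1.
v=29: a=29^2·(≡17), b=29^1·(≡14) mod 29; (17|29)=-1, (14|29)=-1; (−1)^{2·1·14}·(-1)^1·(-1)^2 = -1.
v=7: a=7^3·(≡4), b=7^1·(≡6) mod 7; (4|7)=+1, (6|7)=-1; (−1)^{3·1·3}·(+1)^1·(-1)^3 = +1.
v=41: a=41^-2·(≡7), b=41^0·(≡3) mod 41; (7|41)=-1, (3|41)=-1; (−1)^{-2·0·20}·(-1)^0·(-1)^-2 = +1.
v=19: a=19^1·(≡9), b=19^1·(≡8) mod 19; (9|19)=+1, (8|19)=-1; (−1)^{1·1·9}·(+1)^1·(-1)^1 = +1.
v=13: a=13^0·(≡3), b=13^-2·(≡4) mod 13; (3|13)=+1, (4|13)=+1; (−1)^{0·-2·6}·(+1)^-2·(+1)^0 = +1.
v=17: a=17^3·(≡2), b=17^2·(≡10) mod 17; (2|17)=+1, (10|17)=-1; (−1)^{3·2·8}·(+1)^2·(-1)^3 = -1.
v=2: v_2(a)=10, v_2(b)=16; units ≡ 1, 7 (mod 8); ε·ε+αω+βω = 0·1+10·0+16·0 ≡ 0  ⇒  (a,b)_2 = +1.
v=43: a=43^3·(≡25), b=43^2·(≡18) mod 43; (25|43)=+1, (18|43)=-1; (−1)^{3·2·21}·(+1)^2·(-1)^3 = -1.
v=3: a=3^-14·(≡1), b=3^-12·(≡1) mod 3; (1|3)=+1, (1|3)=+1; (−1)^{-14·-12·1}·(+1)^-12·(+1)^-14 = +1.
v=11: a=11^4·(≡4), b=11^0·(≡8) mod 11; (4|11)=+1, (8|11)=-1; (−1)^{4·0·5}·(+1)^0·(-1)^4 = +1.
|Ram(2236129, 88711)| = 4, even; anisotropic at {17, 23, 29, 43}.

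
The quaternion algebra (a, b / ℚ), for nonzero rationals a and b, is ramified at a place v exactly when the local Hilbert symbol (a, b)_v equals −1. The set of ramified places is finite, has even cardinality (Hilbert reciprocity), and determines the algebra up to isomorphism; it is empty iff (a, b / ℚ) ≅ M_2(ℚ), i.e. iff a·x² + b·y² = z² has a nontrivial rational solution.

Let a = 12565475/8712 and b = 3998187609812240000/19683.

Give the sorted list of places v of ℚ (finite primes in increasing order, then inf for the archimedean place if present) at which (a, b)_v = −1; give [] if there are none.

Mod squares: a ≡ 598, b ≡ 222. Check v ∈ {∞, 2, 3, 5, 11, 13, 23, 37, 41}.
v=5: a=5^2·(≡2), b=5^4·(≡3) mod 5; (2|5)=-1, (3|5)=-1; (−1)^{2·4·2}·(-1)^4·(-1)^2 = +1.
v=37: a=37^0·(≡14), b=37^1·(≡6) mod 37; (14|37)=-1, (6|37)=-1; (−1)^{0·1·18}·(-1)^1·(-1)^0 = -1.
v=23: a=23^1·(≡8), b=23^4·(≡5) mod 23; (8|23)=+1, (5|23)=-1; (−1)^{1·4·11}·(+1)^4·(-1)^1 = -1.
v=13: a=13^1·(≡6), b=13^6·(≡12) mod 13; (6|13)=-1, (12|13)=+1; (−1)^{1·6·6}·(-1)^6·(+1)^1 = +1.
v=41: a=41^2·(≡15), b=41^0·(≡26) mod 41; (15|41)=-1, (26|41)=-1; (−1)^{2·0·20}·(-1)^0·(-1)^2 = +1.
v=2: v_2(a)=-3, v_2(b)=7; units ≡ 3, 7 (mod 8); ε·ε+αω+βω = 1·1+-3·0+7·1 ≡ 0  ⇒  (a,b)_2 = +1.
v=11: a=11^-2·(≡9), b=11^0·(≡6) mod 11; (9|11)=+1, (6|11)=-1; (−1)^{-2·0·5}·(+1)^0·(-1)^-2 = +1.
v=∞: 598 > 0 and 222 > 0  ⇒  (a,b)_∞ = +1.
v=3: a=3^-2·(≡1), b=3^-9·(≡2) mod 3; (1|3)=+1, (2|3)=-1; (−1)^{-2·-9·1}·(+1)^-9·(-1)^-2 = +1.
Ram(598, 222) = {23, 37}; no ℚ_23-point on the conic.

[23, 37]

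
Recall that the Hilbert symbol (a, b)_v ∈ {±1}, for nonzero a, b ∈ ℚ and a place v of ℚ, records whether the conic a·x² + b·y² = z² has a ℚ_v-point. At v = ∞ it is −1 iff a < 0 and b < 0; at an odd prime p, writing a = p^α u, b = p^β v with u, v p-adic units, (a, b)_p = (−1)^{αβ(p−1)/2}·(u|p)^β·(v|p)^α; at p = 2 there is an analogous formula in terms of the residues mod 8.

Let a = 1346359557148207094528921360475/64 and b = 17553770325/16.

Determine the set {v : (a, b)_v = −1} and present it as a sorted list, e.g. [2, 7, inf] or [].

[7, 13, 17, 47]

(a, b) ≡ (11145251, 78016757) mod (ℚ^×)²; places V = {2, 3, 5, 7, 11, 13, 17, 29, 37, 47, ∞}.
(a,b)_5: α=2, u≡1; β=2, v≡3 (mod 5); (1|5)=+1, (3|5)=-1; sign (−1)^0·+1^2·-1^2 = +1.
(a,b)_3: α=8, u≡2; β=2, v≡2 (mod 3); (2|3)=-1, (2|3)=-1; sign (−1)^0·-1^2·-1^8 = +1.
(a,b)_37: α=3, u≡29; β=1, v≡31 (mod 37); (29|37)=-1, (31|37)=-1; sign (−1)^0·-1^1·-1^3 = +1.
(a,b)_13: α=3, u≡9; β=1, v≡2 (mod 13); (9|13)=+1, (2|13)=-1; sign (−1)^0·+1^1·-1^3 = -1.
(a,b)_2: α=-6, β=-4; u≡3, v≡5 (mod 8); ε(u)ε(v)=1·0, αω(v)=-6·1, βω(u)=-4·1; sum ≡ 0  ⇒  +1.
(a,b)_47: α=3, u≡36; β=1, v≡27 (mod 47); (36|47)=+1, (27|47)=+1; sign (−1)^1·+1^1·+1^3 = -1.
(a,b)_11: α=2, u≡2; β=0, v≡5 (mod 11); (2|11)=-1, (5|11)=+1; sign (−1)^0·-1^0·+1^2 = +1.
(a,b)_7: α=2, u≡5; β=1, v≡6 (mod 7); (5|7)=-1, (6|7)=-1; sign (−1)^0·-1^1·-1^2 = -1.
(a,b)_29: α=3, u≡8; β=1, v≡8 (mod 29); (8|29)=-1, (8|29)=-1; sign (−1)^0·-1^1·-1^3 = +1.
(a,b)_∞: sgn(11145251)=+, sgn(78016757)=+, so +1.
(a,b)_17: α=3, u≡13; β=1, v≡5 (mod 17); (13|17)=+1, (5|17)=-1; sign (−1)^0·+1^1·-1^3 = -1.
|Ram(11145251, 78016757)| = 4, even; anisotropic at {7, 13, 17, 47}.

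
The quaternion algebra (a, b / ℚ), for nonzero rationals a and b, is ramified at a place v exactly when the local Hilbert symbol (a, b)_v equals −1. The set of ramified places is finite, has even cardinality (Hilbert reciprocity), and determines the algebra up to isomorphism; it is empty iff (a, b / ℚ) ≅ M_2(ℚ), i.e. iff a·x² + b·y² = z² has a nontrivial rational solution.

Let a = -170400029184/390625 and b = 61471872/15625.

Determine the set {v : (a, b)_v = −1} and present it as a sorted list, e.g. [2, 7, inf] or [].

(a, b) ≡ (-154, 2) mod (ℚ^×)²; places V = {2, 3, 5, 7, 11, ∞}.
(a,b)_11: α=3, u≡2; β=2, v≡6 (mod 11); (2|11)=-1, (6|11)=-1; sign (−1)^0·-1^2·-1^3 = -1.
(a,b)_3: α=6, u≡2; β=4, v≡2 (mod 3); (2|3)=-1, (2|3)=-1; sign (−1)^0·-1^4·-1^6 = +1.
(a,b)_7: α=3, u≡5; β=2, v≡2 (mod 7); (5|7)=-1, (2|7)=+1; sign (−1)^0·-1^2·+1^3 = +1.
(a,b)_5: α=-8, u≡1; β=-6, v≡2 (mod 5); (1|5)=+1, (2|5)=-1; sign (−1)^0·+1^-6·-1^-8 = +1.
(a,b)_2: α=9, β=7; u≡3, v≡1 (mod 8); ε(u)ε(v)=1·0, αω(v)=9·0, βω(u)=7·1; sum ≡ 1  ⇒  -1.
(a,b)_∞: sgn(-154)=−, sgn(2)=+, so +1.
(-154, 2 / ℚ) ramifies at {2, 11}: a division algebra.

[2, 11]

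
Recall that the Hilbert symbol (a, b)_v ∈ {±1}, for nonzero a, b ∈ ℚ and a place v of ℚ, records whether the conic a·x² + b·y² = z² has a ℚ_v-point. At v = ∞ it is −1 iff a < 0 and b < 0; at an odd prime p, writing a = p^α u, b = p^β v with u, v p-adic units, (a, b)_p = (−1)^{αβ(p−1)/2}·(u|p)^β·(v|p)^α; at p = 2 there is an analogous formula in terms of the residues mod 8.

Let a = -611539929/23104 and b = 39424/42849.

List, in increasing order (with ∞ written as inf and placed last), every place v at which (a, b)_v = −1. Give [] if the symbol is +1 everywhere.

[7, 13]

Mod squares: a ≡ -4641, b ≡ 154. Check v ∈ {∞, 2, 3, 7, 11, 13, 17, 19, 23}.
v=11: a=11^4·(≡5), b=11^1·(≡5) mod 11; (5|11)=+1, (5|11)=+1; (−1)^{4·1·5}·(+1)^1·(+1)^4 = +1.
v=∞: -4641 < 0 and 154 > 0  ⇒  (a,b)_∞ = +1.
v=23: a=23^0·(≡20), b=23^-2·(≡4) mod 23; (20|23)=-1, (4|23)=+1; (−1)^{0·-2·11}·(-1)^-2·(+1)^0 = +1.
v=2: v_2(a)=-6, v_2(b)=9; units ≡ 7, 5 (mod 8); ε·ε+αω+βω = 1·0+-6·1+9·0 ≡ 0  ⇒  (a,b)_2 = +1.
v=3: a=3^3·(≡1), b=3^-4·(≡1) mod 3; (1|3)=+1, (1|3)=+1; (−1)^{3·-4·1}·(+1)^-4·(+1)^3 = +1.
v=19: a=19^-2·(≡8), b=19^0·(≡14) mod 19; (8|19)=-1, (14|19)=-1; (−1)^{-2·0·9}·(-1)^0·(-1)^-2 = +1.
v=17: a=17^1·(≡15), b=17^0·(≡2) mod 17; (15|17)=+1, (2|17)=+1; (−1)^{1·0·8}·(+1)^0·(+1)^1 = +1.
v=7: a=7^1·(≡4), b=7^1·(≡2) mod 7; (4|7)=+1, (2|7)=+1; (−1)^{1·1·3}·(+1)^1·(+1)^1 = -1.
v=13: a=13^1·(≡11), b=13^0·(≡8) mod 13; (11|13)=-1, (8|13)=-1; (−1)^{1·0·6}·(-1)^0·(-1)^1 = -1.
(-4641, 154 / ℚ) ramifies at {7, 13}: a division algebra.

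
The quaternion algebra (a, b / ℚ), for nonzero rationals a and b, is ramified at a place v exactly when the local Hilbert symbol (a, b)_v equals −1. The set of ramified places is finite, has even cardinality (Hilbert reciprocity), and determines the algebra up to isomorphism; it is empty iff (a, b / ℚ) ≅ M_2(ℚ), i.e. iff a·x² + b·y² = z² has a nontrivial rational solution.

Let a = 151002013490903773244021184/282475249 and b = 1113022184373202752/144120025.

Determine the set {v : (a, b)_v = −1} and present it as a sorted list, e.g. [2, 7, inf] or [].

[23, 41]

Mod squares: a ≡ 13079, b ≡ 10373. Check v ∈ {∞, 2, 3, 5, 7, 11, 23, 29, 41}.
v=5: a=5^0·(≡1), b=5^-2·(≡2) mod 5; (1|5)=+1, (2|5)=-1; (−1)^{0·-2·2}·(+1)^-2·(-1)^0 = +1.
v=11: a=11^7·(≡5), b=11^5·(≡7) mod 11; (5|11)=+1, (7|11)=-1; (−1)^{7·5·5}·(+1)^5·(-1)^7 = +1.
v=7: a=7^-10·(≡6), b=7^-8·(≡3) mod 7; (6|7)=-1, (3|7)=-1; (−1)^{-10·-8·3}·(-1)^-8·(-1)^-10 = +1.
v=3: a=3^4·(≡2), b=3^4·(≡2) mod 3; (2|3)=-1, (2|3)=-1; (−1)^{4·4·1}·(-1)^4·(-1)^4 = +1.
v=23: a=23^2·(≡7), b=23^1·(≡15) mod 23; (7|23)=-1, (15|23)=-1; (−1)^{2·1·11}·(-1)^1·(-1)^2 = -1.
v=∞: 13079 > 0 and 10373 > 0  ⇒  (a,b)_∞ = +1.
v=2: v_2(a)=6, v_2(b)=6; units ≡ 7, 5 (mod 8); ε·ε+αω+βω = 1·0+6·1+6·0 ≡ 0  ⇒  (a,b)_2 = +1.
v=41: a=41^5·(≡40), b=41^3·(≡27) mod 41; (40|41)=+1, (27|41)=-1; (−1)^{5·3·20}·(+1)^3·(-1)^5 = -1.
v=29: a=29^3·(≡25), b=29^2·(≡20) mod 29; (25|29)=+1, (20|29)=+1; (−1)^{3·2·14}·(+1)^2·(+1)^3 = +1.
|Ram(13079, 10373)| = 2, even; anisotropic at {23, 41}.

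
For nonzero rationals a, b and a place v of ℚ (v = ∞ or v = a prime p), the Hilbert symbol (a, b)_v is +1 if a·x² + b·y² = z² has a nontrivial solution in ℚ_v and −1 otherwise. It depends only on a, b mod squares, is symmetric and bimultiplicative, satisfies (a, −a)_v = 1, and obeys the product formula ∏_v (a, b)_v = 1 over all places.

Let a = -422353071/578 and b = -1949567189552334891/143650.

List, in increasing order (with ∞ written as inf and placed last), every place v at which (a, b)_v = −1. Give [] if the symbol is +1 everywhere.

[2, 7, 17, 23, 29, inf]

(a, b) ≡ (-177422, -646) mod (ℚ^×)²; places V = {2, 3, 5, 7, 11, 13, 17, 19, 23, 29, ∞}.
(a,b)_3: α=2, u≡1; β=8, v≡2 (mod 3); (1|3)=+1, (2|3)=-1; sign (−1)^0·+1^8·-1^2 = +1.
(a,b)_29: α=1, u≡6; β=2, v≡19 (mod 29); (6|29)=+1, (19|29)=-1; sign (−1)^0·+1^2·-1^1 = -1.
(a,b)_17: α=-2, u≡6; β=-1, v≡2 (mod 17); (6|17)=-1, (2|17)=+1; sign (−1)^0·-1^-1·+1^-2 = -1.
(a,b)_19: α=1, u≡14; β=1, v≡9 (mod 19); (14|19)=-1, (9|19)=+1; sign (−1)^1·-1^1·+1^1 = +1.
(a,b)_5: α=0, u≡3; β=-2, v≡4 (mod 5); (3|5)=-1, (4|5)=+1; sign (−1)^0·-1^-2·+1^0 = +1.
(a,b)_23: α=3, u≡21; β=2, v≡14 (mod 23); (21|23)=-1, (14|23)=-1; sign (−1)^0·-1^2·-1^3 = -1.
(a,b)_11: α=0, u≡6; β=4, v≡5 (mod 11); (6|11)=-1, (5|11)=+1; sign (−1)^0·-1^4·+1^0 = +1.
(a,b)_13: α=0, u≡7; β=-2, v≡4 (mod 13); (7|13)=-1, (4|13)=+1; sign (−1)^0·-1^-2·+1^0 = +1.
(a,b)_7: α=1, u≡1; β=4, v≡5 (mod 7); (1|7)=+1, (5|7)=-1; sign (−1)^0·+1^4·-1^1 = -1.
(a,b)_2: α=-1, β=-1; u≡1, v≡5 (mod 8); ε(u)ε(v)=0·0, αω(v)=-1·1, βω(u)=-1·0; sum ≡ 1  ⇒  -1.
(a,b)_∞: sgn(-177422)=−, sgn(-646)=−, so -1.
|Ram(-177422, -646)| = 6, even; anisotropic at {2, 7, 17, 23, 29, ∞}.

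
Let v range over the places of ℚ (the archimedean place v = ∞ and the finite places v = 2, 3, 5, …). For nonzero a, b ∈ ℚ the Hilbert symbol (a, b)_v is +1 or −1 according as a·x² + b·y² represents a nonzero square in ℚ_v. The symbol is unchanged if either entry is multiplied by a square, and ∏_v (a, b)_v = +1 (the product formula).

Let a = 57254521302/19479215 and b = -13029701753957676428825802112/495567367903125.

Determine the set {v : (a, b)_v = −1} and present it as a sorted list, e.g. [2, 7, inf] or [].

[2, 5, 29, 31]

Mod squares: a ≡ 386570, b ≡ -8990. Check v ∈ {∞, 2, 3, 5, 7, 11, 19, 29, 31, 41, 43}.
v=31: a=31^1·(≡5), b=31^3·(≡7) mod 31; (5|31)=+1, (7|31)=+1; (−1)^{1·3·15}·(+1)^3·(+1)^1 = -1.
v=11: a=11^2·(≡10), b=11^6·(≡10) mod 11; (10|11)=-1, (10|11)=-1; (−1)^{2·6·5}·(-1)^6·(-1)^2 = +1.
v=19: a=19^2·(≡13), b=19^6·(≡4) mod 19; (13|19)=-1, (4|19)=+1; (−1)^{2·6·9}·(-1)^6·(+1)^2 = +1.
v=5: a=5^-1·(≡4), b=5^-5·(≡2) mod 5; (4|5)=+1, (2|5)=-1; (−1)^{-1·-5·2}·(+1)^-5·(-1)^-1 = -1.
v=∞: 386570 > 0 and -8990 < 0  ⇒  (a,b)_∞ = +1.
v=3: a=3^6·(≡2), b=3^-6·(≡1) mod 3; (2|3)=-1, (1|3)=+1; (−1)^{6·-6·1}·(-1)^-6·(+1)^6 = +1.
v=43: a=43^-3·(≡2), b=43^-2·(≡40) mod 43; (2|43)=-1, (40|43)=+1; (−1)^{-3·-2·21}·(-1)^-2·(+1)^-3 = +1.
v=2: v_2(a)=1, v_2(b)=7; units ≡ 5, 1 (mod 8); ε·ε+αω+βω = 0·0+1·0+7·1 ≡ 1  ⇒  (a,b)_2 = -1.
v=29: a=29^1·(≡27), b=29^3·(≡16) mod 29; (27|29)=-1, (16|29)=+1; (−1)^{1·3·14}·(-1)^3·(+1)^1 = -1.
v=41: a=41^0·(≡15), b=41^2·(≡24) mod 41; (15|41)=-1, (24|41)=-1; (−1)^{0·2·20}·(-1)^2·(-1)^0 = +1.
v=7: a=7^-2·(≡4), b=7^-6·(≡3) mod 7; (4|7)=+1, (3|7)=-1; (−1)^{-2·-6·3}·(+1)^-6·(-1)^-2 = +1.
(386570, -8990 / ℚ) ramifies at {2, 5, 29, 31}: a division algebra.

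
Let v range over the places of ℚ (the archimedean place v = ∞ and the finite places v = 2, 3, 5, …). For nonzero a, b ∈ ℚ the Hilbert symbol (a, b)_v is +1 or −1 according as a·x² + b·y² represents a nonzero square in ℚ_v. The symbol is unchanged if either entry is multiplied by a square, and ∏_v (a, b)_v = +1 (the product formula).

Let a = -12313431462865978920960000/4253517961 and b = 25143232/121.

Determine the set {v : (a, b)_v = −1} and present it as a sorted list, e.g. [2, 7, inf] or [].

[2, 17]

(a, b) ≡ (-96186, 392863) mod (ℚ^×)²; places V = {2, 3, 5, 7, 11, 17, 19, 23, 29, 31, 41, ∞}.
(a,b)_2: α=15, β=6; u≡3, v≡7 (mod 8); ε(u)ε(v)=1·1, αω(v)=15·0, βω(u)=6·1; sum ≡ 1  ⇒  -1.
(a,b)_19: α=2, u≡7; β=1, v≡5 (mod 19); (7|19)=+1, (5|19)=+1; sign (−1)^0·+1^1·+1^2 = +1.
(a,b)_23: α=3, u≡4; β=1, v≡22 (mod 23); (4|23)=+1, (22|23)=-1; sign (−1)^1·+1^1·-1^3 = +1.
(a,b)_41: α=1, u≡31; β=0, v≡9 (mod 41); (31|41)=+1, (9|41)=+1; sign (−1)^0·+1^0·+1^1 = +1.
(a,b)_3: α=5, u≡2; β=0, v≡1 (mod 3); (2|3)=-1, (1|3)=+1; sign (−1)^0·-1^0·+1^5 = +1.
(a,b)_17: α=1, u≡12; β=0, v≡14 (mod 17); (12|17)=-1, (14|17)=-1; sign (−1)^0·-1^0·-1^1 = -1.
(a,b)_7: α=-4, u≡2; β=0, v≡1 (mod 7); (2|7)=+1, (1|7)=+1; sign (−1)^0·+1^0·+1^-4 = +1.
(a,b)_31: α=2, u≡20; β=1, v≡4 (mod 31); (20|31)=+1, (4|31)=+1; sign (−1)^0·+1^1·+1^2 = +1.
(a,b)_11: α=-6, u≡4; β=-2, v≡4 (mod 11); (4|11)=+1, (4|11)=+1; sign (−1)^0·+1^-2·+1^-6 = +1.
(a,b)_5: α=4, u≡4; β=0, v≡2 (mod 5); (4|5)=+1, (2|5)=-1; sign (−1)^0·+1^0·-1^4 = +1.
(a,b)_∞: sgn(-96186)=−, sgn(392863)=+, so +1.
(a,b)_29: α=2, u≡20; β=1, v≡28 (mod 29); (20|29)=+1, (28|29)=+1; sign (−1)^0·+1^1·+1^2 = +1.
|Ram(-96186, 392863)| = 2, even; anisotropic at {2, 17}.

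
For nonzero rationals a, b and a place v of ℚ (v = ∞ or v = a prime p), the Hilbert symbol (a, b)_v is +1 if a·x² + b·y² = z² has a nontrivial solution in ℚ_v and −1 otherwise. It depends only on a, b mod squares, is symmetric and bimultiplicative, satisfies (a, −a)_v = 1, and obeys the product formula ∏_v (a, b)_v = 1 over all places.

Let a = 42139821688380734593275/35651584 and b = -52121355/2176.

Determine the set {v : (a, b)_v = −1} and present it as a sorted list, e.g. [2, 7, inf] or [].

[3, 13, 17, 23]

Mod squares: a ≡ 10166, b ≡ -6630. Check v ∈ {∞, 2, 3, 5, 7, 11, 13, 17, 23, 47}.
v=47: a=47^6·(≡3), b=47^2·(≡10) mod 47; (3|47)=+1, (10|47)=-1; (−1)^{6·2·23}·(+1)^2·(-1)^6 = +1.
v=3: a=3^6·(≡2), b=3^1·(≡1) mod 3; (2|3)=-1, (1|3)=+1; (−1)^{6·1·1}·(-1)^1·(+1)^6 = -1.
v=17: a=17^-1·(≡11), b=17^-1·(≡15) mod 17; (11|17)=-1, (15|17)=+1; (−1)^{-1·-1·8}·(-1)^-1·(+1)^-1 = -1.
v=23: a=23^1·(≡20), b=23^0·(≡15) mod 23; (20|23)=-1, (15|23)=-1; (−1)^{1·0·11}·(-1)^0·(-1)^1 = -1.
v=5: a=5^2·(≡4), b=5^1·(≡4) mod 5; (4|5)=+1, (4|5)=+1; (−1)^{2·1·2}·(+1)^1·(+1)^2 = +1.
v=2: v_2(a)=-21, v_2(b)=-7; units ≡ 3, 5 (mod 8); ε·ε+αω+βω = 1·0+-21·1+-7·1 ≡ 0  ⇒  (a,b)_2 = +1.
v=∞: 10166 > 0 and -6630 < 0  ⇒  (a,b)_∞ = +1.
v=7: a=7^2·(≡1), b=7^0·(≡6) mod 7; (1|7)=+1, (6|7)=-1; (−1)^{2·0·3}·(+1)^0·(-1)^2 = +1.
v=11: a=11^4·(≡6), b=11^2·(≡3) mod 11; (6|11)=-1, (3|11)=+1; (−1)^{4·2·5}·(-1)^2·(+1)^4 = +1.
v=13: a=13^1·(≡2), b=13^1·(≡12) mod 13; (2|13)=-1, (12|13)=+1; (−1)^{1·1·6}·(-1)^1·(+1)^1 = -1.
(10166, -6630 / ℚ) ramifies at {3, 13, 17, 23}: a division algebra.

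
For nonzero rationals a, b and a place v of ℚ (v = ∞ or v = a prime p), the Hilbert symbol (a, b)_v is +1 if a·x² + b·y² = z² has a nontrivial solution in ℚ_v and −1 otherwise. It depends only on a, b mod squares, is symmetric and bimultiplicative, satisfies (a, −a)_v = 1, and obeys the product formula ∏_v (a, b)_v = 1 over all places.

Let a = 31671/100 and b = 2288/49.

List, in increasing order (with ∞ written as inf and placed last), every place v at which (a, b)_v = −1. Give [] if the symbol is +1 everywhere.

Mod squares: a ≡ 391, b ≡ 143. Check v ∈ {∞, 2, 3, 5, 7, 11, 13, 17, 23}.
v=7: a=7^0·(≡5), b=7^-2·(≡6) mod 7; (5|7)=-1, (6|7)=-1; (−1)^{0·-2·3}·(-1)^-2·(-1)^0 = +1.
v=17: a=17^1·(≡12), b=17^0·(≡12) mod 17; (12|17)=-1, (12|17)=-1; (−1)^{1·0·8}·(-1)^0·(-1)^1 = -1.
v=13: a=13^0·(≡9), b=13^1·(≡2) mod 13; (9|13)=+1, (2|13)=-1; (−1)^{0·1·6}·(+1)^1·(-1)^0 = +1.
v=5: a=5^-2·(≡4), b=5^0·(≡2) mod 5; (4|5)=+1, (2|5)=-1; (−1)^{-2·0·2}·(+1)^0·(-1)^-2 = +1.
v=∞: 391 > 0 and 143 > 0  ⇒  (a,b)_∞ = +1.
v=11: a=11^0·(≡2), b=11^1·(≡2) mod 11; (2|11)=-1, (2|11)=-1; (−1)^{0·1·5}·(-1)^1·(-1)^0 = -1.
v=3: a=3^4·(≡1), b=3^0·(≡2) mod 3; (1|3)=+1, (2|3)=-1; (−1)^{4·0·1}·(+1)^0·(-1)^4 = +1.
v=2: v_2(a)=-2, v_2(b)=4; units ≡ 7, 7 (mod 8); ε·ε+αω+βω = 1·1+-2·0+4·0 ≡ 1  ⇒  (a,b)_2 = -1.
v=23: a=23^1·(≡14), b=23^0·(≡19) mod 23; (14|23)=-1, (19|23)=-1; (−1)^{1·0·11}·(-1)^0·(-1)^1 = -1.
(391, 143 / ℚ) ramifies at {2, 11, 17, 23}: a division algebra.

[2, 11, 17, 23]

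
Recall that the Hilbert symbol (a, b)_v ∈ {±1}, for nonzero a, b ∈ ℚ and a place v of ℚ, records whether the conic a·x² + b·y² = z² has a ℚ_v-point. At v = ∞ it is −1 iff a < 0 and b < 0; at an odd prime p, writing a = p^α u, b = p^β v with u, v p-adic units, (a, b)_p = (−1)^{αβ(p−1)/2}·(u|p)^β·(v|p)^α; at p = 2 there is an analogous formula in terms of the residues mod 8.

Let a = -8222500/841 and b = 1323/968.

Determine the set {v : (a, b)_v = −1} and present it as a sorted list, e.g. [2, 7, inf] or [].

[2, 3, 11, 13]

Mod squares: a ≡ -3289, b ≡ 6. Check v ∈ {∞, 2, 3, 5, 7, 11, 13, 23, 29}.
v=2: v_2(a)=2, v_2(b)=-3; units ≡ 7, 3 (mod 8); ε·ε+αω+βω = 1·1+2·1+-3·0 ≡ 1  ⇒  (a,b)_2 = -1.
v=5: a=5^4·(≡4), b=5^0·(≡1) mod 5; (4|5)=+1, (1|5)=+1; (−1)^{4·0·2}·(+1)^0·(+1)^4 = +1.
v=13: a=13^1·(≡6), b=13^0·(≡6) mod 13; (6|13)=-1, (6|13)=-1; (−1)^{1·0·6}·(-1)^0·(-1)^1 = -1.
v=23: a=23^1·(≡8), b=23^0·(≡6) mod 23; (8|23)=+1, (6|23)=+1; (−1)^{1·0·11}·(+1)^0·(+1)^1 = +1.
v=11: a=11^1·(≡1), b=11^-2·(≡10) mod 11; (1|11)=+1, (10|11)=-1; (−1)^{1·-2·5}·(+1)^-2·(-1)^1 = -1.
v=29: a=29^-2·(≡15), b=29^0·(≡28) mod 29; (15|29)=-1, (28|29)=+1; (−1)^{-2·0·14}·(-1)^0·(+1)^-2 = +1.
v=3: a=3^0·(≡2), b=3^3·(≡2) mod 3; (2|3)=-1, (2|3)=-1; (−1)^{0·3·1}·(-1)^3·(-1)^0 = -1.
v=∞: -3289 < 0 and 6 > 0  ⇒  (a,b)_∞ = +1.
v=7: a=7^0·(≡1), b=7^2·(≡3) mod 7; (1|7)=+1, (3|7)=-1; (−1)^{0·2·3}·(+1)^2·(-1)^0 = +1.
|Ram(-3289, 6)| = 4, even; anisotropic at {2, 3, 11, 13}.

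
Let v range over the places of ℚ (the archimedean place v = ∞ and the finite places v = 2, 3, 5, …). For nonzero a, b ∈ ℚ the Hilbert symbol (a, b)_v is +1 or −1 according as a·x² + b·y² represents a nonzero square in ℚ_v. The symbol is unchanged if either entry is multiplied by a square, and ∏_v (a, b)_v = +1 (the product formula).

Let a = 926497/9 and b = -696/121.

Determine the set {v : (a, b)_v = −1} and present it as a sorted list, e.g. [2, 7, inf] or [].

[13, 31]

Mod squares: a ≡ 7657, b ≡ -174. Check v ∈ {∞, 2, 3, 11, 13, 19, 29, 31}.
v=2: v_2(a)=0, v_2(b)=3; units ≡ 1, 1 (mod 8); ε·ε+αω+βω = 0·0+0·0+3·0 ≡ 0  ⇒  (a,b)_2 = +1.
v=29: a=29^0·(≡7), b=29^1·(≡1) mod 29; (7|29)=+1, (1|29)=+1; (−1)^{0·1·14}·(+1)^1·(+1)^0 = +1.
v=19: a=19^1·(≡1), b=19^0·(≡1) mod 19; (1|19)=+1, (1|19)=+1; (−1)^{1·0·9}·(+1)^0·(+1)^1 = +1.
v=3: a=3^-2·(≡1), b=3^1·(≡2) mod 3; (1|3)=+1, (2|3)=-1; (−1)^{-2·1·1}·(+1)^1·(-1)^-2 = +1.
v=11: a=11^2·(≡5), b=11^-2·(≡8) mod 11; (5|11)=+1, (8|11)=-1; (−1)^{2·-2·5}·(+1)^-2·(-1)^2 = +1.
v=13: a=13^1·(≡9), b=13^0·(≡8) mod 13; (9|13)=+1, (8|13)=-1; (−1)^{1·0·6}·(+1)^0·(-1)^1 = -1.
v=31: a=31^1·(≡21), b=31^0·(≡15) mod 31; (21|31)=-1, (15|31)=-1; (−1)^{1·0·15}·(-1)^0·(-1)^1 = -1.
v=∞: 7657 > 0 and -174 < 0  ⇒  (a,b)_∞ = +1.
(7657, -174 / ℚ) ramifies at {13, 31}: a division algebra.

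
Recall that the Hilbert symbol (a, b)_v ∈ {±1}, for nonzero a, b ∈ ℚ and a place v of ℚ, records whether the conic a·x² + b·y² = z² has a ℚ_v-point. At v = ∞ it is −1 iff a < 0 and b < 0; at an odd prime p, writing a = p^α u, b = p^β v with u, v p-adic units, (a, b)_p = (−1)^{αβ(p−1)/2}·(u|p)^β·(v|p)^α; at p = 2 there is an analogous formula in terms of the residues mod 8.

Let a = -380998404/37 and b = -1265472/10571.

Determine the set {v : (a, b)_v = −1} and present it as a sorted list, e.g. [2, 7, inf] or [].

[29, 37, 43, inf]

Mod squares: a ≡ -43509077, b ≡ -143. Check v ∈ {∞, 2, 3, 11, 13, 23, 29, 31, 37, 41, 43}.
v=11: a=11^0·(≡4), b=11^-1·(≡3) mod 11; (4|11)=+1, (3|11)=+1; (−1)^{0·-1·5}·(+1)^-1·(+1)^0 = +1.
v=13: a=13^0·(≡10), b=13^3·(≡11) mod 13; (10|13)=+1, (11|13)=-1; (−1)^{0·3·6}·(+1)^3·(-1)^0 = +1.
v=∞: -43509077 < 0 and -143 < 0  ⇒  (a,b)_∞ = -1.
v=23: a=23^1·(≡20), b=23^0·(≡9) mod 23; (20|23)=-1, (9|23)=+1; (−1)^{1·0·11}·(-1)^0·(+1)^1 = +1.
v=2: v_2(a)=2, v_2(b)=6; units ≡ 3, 1 (mod 8); ε·ε+αω+βω = 1·0+2·0+6·1 ≡ 0  ⇒  (a,b)_2 = +1.
v=31: a=31^0·(≡15), b=31^-2·(≡15) mod 31; (15|31)=-1, (15|31)=-1; (−1)^{0·-2·15}·(-1)^-2·(-1)^0 = +1.
v=3: a=3^4·(≡1), b=3^2·(≡1) mod 3; (1|3)=+1, (1|3)=+1; (−1)^{4·2·1}·(+1)^2·(+1)^4 = +1.
v=37: a=37^-1·(≡31), b=37^0·(≡20) mod 37; (31|37)=-1, (20|37)=-1; (−1)^{-1·0·18}·(-1)^0·(-1)^-1 = -1.
v=41: a=41^1·(≡19), b=41^0·(≡1) mod 41; (19|41)=-1, (1|41)=+1; (−1)^{1·0·20}·(-1)^0·(+1)^1 = +1.
v=29: a=29^1·(≡21), b=29^0·(≡2) mod 29; (21|29)=-1, (2|29)=-1; (−1)^{1·0·14}·(-1)^0·(-1)^1 = -1.
v=43: a=43^1·(≡32), b=43^0·(≡22) mod 43; (32|43)=-1, (22|43)=-1; (−1)^{1·0·21}·(-1)^0·(-1)^1 = -1.
|Ram(-43509077, -143)| = 4, even; anisotropic at {29, 37, 43, ∞}.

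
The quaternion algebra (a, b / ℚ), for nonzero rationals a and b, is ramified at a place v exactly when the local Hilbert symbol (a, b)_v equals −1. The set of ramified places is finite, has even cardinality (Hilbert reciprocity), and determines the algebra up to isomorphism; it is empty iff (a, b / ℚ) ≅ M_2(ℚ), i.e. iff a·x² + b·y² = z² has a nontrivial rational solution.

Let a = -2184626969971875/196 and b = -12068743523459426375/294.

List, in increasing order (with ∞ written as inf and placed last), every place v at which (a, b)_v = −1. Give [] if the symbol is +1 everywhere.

[2, 3, 19, inf]

Mod squares: a ≡ -20995, b ≡ -1874730. Check v ∈ {∞, 2, 3, 5, 7, 11, 13, 17, 19, 23}.
v=5: a=5^5·(≡4), b=5^3·(≡1) mod 5; (4|5)=+1, (1|5)=+1; (−1)^{5·3·2}·(+1)^3·(+1)^5 = +1.
v=∞: -20995 < 0 and -1874730 < 0  ⇒  (a,b)_∞ = -1.
v=3: a=3^2·(≡2), b=3^-1·(≡2) mod 3; (2|3)=-1, (2|3)=-1; (−1)^{2·-1·1}·(-1)^-1·(-1)^2 = -1.
v=19: a=19^1·(≡4), b=19^1·(≡11) mod 19; (4|19)=+1, (11|19)=+1; (−1)^{1·1·9}·(+1)^1·(+1)^1 = -1.
v=23: a=23^2·(≡16), b=23^3·(≡18) mod 23; (16|23)=+1, (18|23)=+1; (−1)^{2·3·11}·(+1)^3·(+1)^2 = +1.
v=7: a=7^-2·(≡3), b=7^-2·(≡5) mod 7; (3|7)=-1, (5|7)=-1; (−1)^{-2·-2·3}·(-1)^-2·(-1)^-2 = +1.
v=11: a=11^2·(≡9), b=11^3·(≡4) mod 11; (9|11)=+1, (4|11)=+1; (−1)^{2·3·5}·(+1)^3·(+1)^2 = +1.
v=2: v_2(a)=-2, v_2(b)=-1; units ≡ 5, 3 (mod 8); ε·ε+αω+βω = 0·1+-2·1+-1·1 ≡ 1  ⇒  (a,b)_2 = -1.
v=17: a=17^3·(≡6), b=17^6·(≡15) mod 17; (6|17)=-1, (15|17)=+1; (−1)^{3·6·8}·(-1)^6·(+1)^3 = +1.
v=13: a=13^1·(≡9), b=13^1·(≡4) mod 13; (9|13)=+1, (4|13)=+1; (−1)^{1·1·6}·(+1)^1·(+1)^1 = +1.
Ram(-20995, -1874730) = {2, 3, 19, ∞}; no ℚ_2-point on the conic.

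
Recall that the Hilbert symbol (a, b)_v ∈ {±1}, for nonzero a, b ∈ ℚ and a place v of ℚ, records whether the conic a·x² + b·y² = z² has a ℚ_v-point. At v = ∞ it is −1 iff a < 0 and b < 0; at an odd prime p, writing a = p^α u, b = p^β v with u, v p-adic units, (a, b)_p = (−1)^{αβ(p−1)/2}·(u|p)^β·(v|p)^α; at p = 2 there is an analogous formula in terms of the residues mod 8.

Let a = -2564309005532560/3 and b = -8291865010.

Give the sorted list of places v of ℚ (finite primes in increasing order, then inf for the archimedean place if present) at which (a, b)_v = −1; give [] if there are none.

Mod squares: a ≡ -12716355, b ≡ -405490. Check v ∈ {∞, 2, 3, 5, 11, 13, 23, 29, 31, 41, 43}.
v=3: a=3^-1·(≡2), b=3^0·(≡2) mod 3; (2|3)=-1, (2|3)=-1; (−1)^{-1·0·1}·(-1)^0·(-1)^-1 = -1.
v=31: a=31^1·(≡28), b=31^0·(≡17) mod 31; (28|31)=+1, (17|31)=-1; (−1)^{1·0·15}·(+1)^0·(-1)^1 = -1.
v=13: a=13^2·(≡5), b=13^2·(≡11) mod 13; (5|13)=-1, (11|13)=-1; (−1)^{2·2·6}·(-1)^2·(-1)^2 = +1.
v=41: a=41^1·(≡36), b=41^1·(≡8) mod 41; (36|41)=+1, (8|41)=+1; (−1)^{1·1·20}·(+1)^1·(+1)^1 = +1.
v=2: v_2(a)=4, v_2(b)=1; units ≡ 5, 7 (mod 8); ε·ε+αω+βω = 0·1+4·0+1·1 ≡ 1  ⇒  (a,b)_2 = -1.
v=∞: -12716355 < 0 and -405490 < 0  ⇒  (a,b)_∞ = -1.
v=11: a=11^2·(≡8), b=11^2·(≡1) mod 11; (8|11)=-1, (1|11)=+1; (−1)^{2·2·5}·(-1)^2·(+1)^2 = +1.
v=43: a=43^2·(≡17), b=43^1·(≡32) mod 43; (17|43)=+1, (32|43)=-1; (−1)^{2·1·21}·(+1)^1·(-1)^2 = +1.
v=5: a=5^1·(≡1), b=5^1·(≡3) mod 5; (1|5)=+1, (3|5)=-1; (−1)^{1·1·2}·(+1)^1·(-1)^1 = -1.
v=23: a=23^1·(≡16), b=23^1·(≡22) mod 23; (16|23)=+1, (22|23)=-1; (−1)^{1·1·11}·(+1)^1·(-1)^1 = +1.
v=29: a=29^1·(≡12), b=29^0·(≡10) mod 29; (12|29)=-1, (10|29)=-1; (−1)^{1·0·14}·(-1)^0·(-1)^1 = -1.
|Ram(-12716355, -405490)| = 6, even; anisotropic at {2, 3, 5, 29, 31, ∞}.

[2, 3, 5, 29, 31, inf]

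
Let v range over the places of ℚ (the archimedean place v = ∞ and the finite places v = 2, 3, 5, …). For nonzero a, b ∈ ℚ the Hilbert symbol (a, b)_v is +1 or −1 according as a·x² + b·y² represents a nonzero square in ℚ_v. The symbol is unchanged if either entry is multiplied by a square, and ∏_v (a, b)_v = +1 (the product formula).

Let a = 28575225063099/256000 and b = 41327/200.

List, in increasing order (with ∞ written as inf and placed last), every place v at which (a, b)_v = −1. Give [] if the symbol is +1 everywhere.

[2, 13]

(a, b) ≡ (110, 286) mod (ℚ^×)²; places V = {2, 3, 5, 11, 13, 17, ∞}.
(a,b)_∞: sgn(110)=+, sgn(286)=+, so +1.
(a,b)_11: α=3, u≡8; β=1, v≡3 (mod 11); (8|11)=-1, (3|11)=+1; sign (−1)^1·-1^1·+1^3 = +1.
(a,b)_13: α=4, u≡7; β=1, v≡4 (mod 13); (7|13)=-1, (4|13)=+1; sign (−1)^0·-1^1·+1^4 = -1.
(a,b)_17: α=4, u≡2; β=2, v≡11 (mod 17); (2|17)=+1, (11|17)=-1; sign (−1)^0·+1^2·-1^4 = +1.
(a,b)_5: α=-3, u≡3; β=-2, v≡4 (mod 5); (3|5)=-1, (4|5)=+1; sign (−1)^0·-1^-2·+1^-3 = +1.
(a,b)_3: α=2, u≡2; β=0, v≡1 (mod 3); (2|3)=-1, (1|3)=+1; sign (−1)^0·-1^0·+1^2 = +1.
(a,b)_2: α=-11, β=-3; u≡7, v≡7 (mod 8); ε(u)ε(v)=1·1, αω(v)=-11·0, βω(u)=-3·0; sum ≡ 1  ⇒  -1.
|Ram(110, 286)| = 2, even; anisotropic at {2, 13}.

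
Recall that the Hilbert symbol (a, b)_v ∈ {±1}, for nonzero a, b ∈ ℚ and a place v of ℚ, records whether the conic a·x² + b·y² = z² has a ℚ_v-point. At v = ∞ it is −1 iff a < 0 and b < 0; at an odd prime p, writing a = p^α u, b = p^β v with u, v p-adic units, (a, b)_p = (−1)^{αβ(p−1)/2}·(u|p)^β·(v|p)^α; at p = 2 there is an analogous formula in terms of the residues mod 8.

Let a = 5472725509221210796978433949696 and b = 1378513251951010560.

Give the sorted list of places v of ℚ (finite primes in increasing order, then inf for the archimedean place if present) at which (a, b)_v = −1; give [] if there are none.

Mod squares: a ≡ 759, b ≡ 638435. Check v ∈ {∞, 2, 3, 5, 7, 11, 17, 23, 29, 37}.
v=3: a=3^7·(≡1), b=3^2·(≡2) mod 3; (1|3)=+1, (2|3)=-1; (−1)^{7·2·1}·(+1)^2·(-1)^7 = -1.
v=17: a=17^2·(≡7), b=17^1·(≡16) mod 17; (7|17)=-1, (16|17)=+1; (−1)^{2·1·8}·(-1)^1·(+1)^2 = -1.
v=29: a=29^2·(≡5), b=29^1·(≡28) mod 29; (5|29)=+1, (28|29)=+1; (−1)^{2·1·14}·(+1)^1·(+1)^2 = +1.
v=2: v_2(a)=18, v_2(b)=8; units ≡ 7, 3 (mod 8); ε·ε+αω+βω = 1·1+18·1+8·0 ≡ 1  ⇒  (a,b)_2 = -1.
v=∞: 759 > 0 and 638435 > 0  ⇒  (a,b)_∞ = +1.
v=11: a=11^9·(≡1), b=11^6·(≡8) mod 11; (1|11)=+1, (8|11)=-1; (−1)^{9·6·5}·(+1)^6·(-1)^9 = -1.
v=5: a=5^0·(≡1), b=5^1·(≡2) mod 5; (1|5)=+1, (2|5)=-1; (−1)^{0·1·2}·(+1)^1·(-1)^0 = +1.
v=23: a=23^3·(≡21), b=23^2·(≡13) mod 23; (21|23)=-1, (13|23)=+1; (−1)^{3·2·11}·(-1)^2·(+1)^3 = +1.
v=7: a=7^0·(≡3), b=7^1·(≡1) mod 7; (3|7)=-1, (1|7)=+1; (−1)^{0·1·3}·(-1)^1·(+1)^0 = -1.
v=37: a=37^2·(≡22), b=37^1·(≡24) mod 37; (22|37)=-1, (24|37)=-1; (−1)^{2·1·18}·(-1)^1·(-1)^2 = -1.
(759, 638435 / ℚ) ramifies at {2, 3, 7, 11, 17, 37}: a division algebra.

[2, 3, 7, 11, 17, 37]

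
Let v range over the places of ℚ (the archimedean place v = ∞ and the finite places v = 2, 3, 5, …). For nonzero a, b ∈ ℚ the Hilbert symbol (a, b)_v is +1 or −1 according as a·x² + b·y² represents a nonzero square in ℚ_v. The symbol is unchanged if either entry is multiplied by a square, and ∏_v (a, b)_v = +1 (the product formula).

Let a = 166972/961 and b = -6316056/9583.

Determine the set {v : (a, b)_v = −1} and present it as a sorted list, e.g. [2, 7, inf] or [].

(a, b) ≡ (247, -42) mod (ℚ^×)²; places V = {2, 3, 7, 13, 19, 31, 37, ∞}.
(a,b)_37: α=0, u≡9; β=-2, v≡20 (mod 37); (9|37)=+1, (20|37)=-1; sign (−1)^0·+1^-2·-1^0 = +1.
(a,b)_7: α=0, u≡4; β=-1, v≡4 (mod 7); (4|7)=+1, (4|7)=+1; sign (−1)^0·+1^-1·+1^0 = +1.
(a,b)_19: α=1, u≡13; β=2, v≡14 (mod 19); (13|19)=-1, (14|19)=-1; sign (−1)^0·-1^2·-1^1 = -1.
(a,b)_3: α=0, u≡1; β=7, v≡1 (mod 3); (1|3)=+1, (1|3)=+1; sign (−1)^0·+1^7·+1^0 = +1.
(a,b)_31: α=-2, u≡6; β=0, v≡2 (mod 31); (6|31)=-1, (2|31)=+1; sign (−1)^0·-1^0·+1^-2 = +1.
(a,b)_2: α=2, β=3; u≡7, v≡3 (mod 8); ε(u)ε(v)=1·1, αω(v)=2·1, βω(u)=3·0; sum ≡ 1  ⇒  -1.
(a,b)_∞: sgn(247)=+, sgn(-42)=−, so +1.
(a,b)_13: α=3, u≡2; β=0, v≡10 (mod 13); (2|13)=-1, (10|13)=+1; sign (−1)^0·-1^0·+1^3 = +1.
|Ram(247, -42)| = 2, even; anisotropic at {2, 19}.

[2, 19]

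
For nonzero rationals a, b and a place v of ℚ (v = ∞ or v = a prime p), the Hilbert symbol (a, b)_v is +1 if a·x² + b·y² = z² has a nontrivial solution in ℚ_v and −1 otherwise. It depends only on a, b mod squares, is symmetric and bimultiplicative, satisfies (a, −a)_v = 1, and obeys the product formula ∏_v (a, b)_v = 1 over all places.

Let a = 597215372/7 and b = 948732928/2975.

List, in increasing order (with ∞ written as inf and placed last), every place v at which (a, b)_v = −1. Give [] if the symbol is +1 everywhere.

[19, 31]

(a, b) ≡ (1087541, 911183) mod (ℚ^×)²; places V = {2, 5, 7, 11, 13, 17, 19, 31, 37, ∞}.
(a,b)_2: α=2, β=10; u≡5, v≡7 (mod 8); ε(u)ε(v)=0·1, αω(v)=2·0, βω(u)=10·1; sum ≡ 0  ⇒  +1.
(a,b)_17: α=1, u≡15; β=-1, v≡1 (mod 17); (15|17)=+1, (1|17)=+1; sign (−1)^0·+1^-1·+1^1 = +1.
(a,b)_31: α=2, u≡17; β=1, v≡28 (mod 31); (17|31)=-1, (28|31)=+1; sign (−1)^0·-1^1·+1^2 = -1.
(a,b)_5: α=0, u≡1; β=-2, v≡2 (mod 5); (1|5)=+1, (2|5)=-1; sign (−1)^0·+1^-2·-1^0 = +1.
(a,b)_7: α=-1, u≡5; β=-1, v≡2 (mod 7); (5|7)=-1, (2|7)=+1; sign (−1)^1·-1^-1·+1^-1 = +1.
(a,b)_37: α=1, u≡32; β=0, v≡16 (mod 37); (32|37)=-1, (16|37)=+1; sign (−1)^0·-1^0·+1^1 = +1.
(a,b)_19: α=1, u≡6; β=1, v≡7 (mod 19); (6|19)=+1, (7|19)=+1; sign (−1)^1·+1^1·+1^1 = -1.
(a,b)_11: α=0, u≡4; β=2, v≡9 (mod 11); (4|11)=+1, (9|11)=+1; sign (−1)^0·+1^2·+1^0 = +1.
(a,b)_∞: sgn(1087541)=+, sgn(911183)=+, so +1.
(a,b)_13: α=1, u≡7; β=1, v≡11 (mod 13); (7|13)=-1, (11|13)=-1; sign (−1)^0·-1^1·-1^1 = +1.
(1087541, 911183 / ℚ) ramifies at {19, 31}: a division algebra.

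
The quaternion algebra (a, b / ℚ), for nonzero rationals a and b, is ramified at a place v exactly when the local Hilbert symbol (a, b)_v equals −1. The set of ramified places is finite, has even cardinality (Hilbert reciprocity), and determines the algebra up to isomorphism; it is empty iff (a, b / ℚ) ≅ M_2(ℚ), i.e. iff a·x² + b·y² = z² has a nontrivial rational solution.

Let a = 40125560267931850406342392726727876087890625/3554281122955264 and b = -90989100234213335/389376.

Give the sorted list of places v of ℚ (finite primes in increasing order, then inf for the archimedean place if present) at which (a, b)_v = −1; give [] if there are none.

(a, b) ≡ (1829465, -389558015) mod (ℚ^×)²; places V = {2, 3, 5, 7, 11, 13, 17, 23, 29, 31, 37, 41, 53, ∞}.
(a,b)_17: α=2, u≡12; β=2, v≡14 (mod 17); (12|17)=-1, (14|17)=-1; sign (−1)^0·-1^2·-1^2 = +1.
(a,b)_13: α=-6, u≡9; β=-2, v≡5 (mod 13); (9|13)=+1, (5|13)=-1; sign (−1)^0·+1^-2·-1^-6 = +1.
(a,b)_23: α=2, u≡21; β=1, v≡22 (mod 23); (21|23)=-1, (22|23)=-1; sign (−1)^0·-1^1·-1^2 = -1.
(a,b)_3: α=0, u≡2; β=-2, v≡1 (mod 3); (2|3)=-1, (1|3)=+1; sign (−1)^0·-1^-2·+1^0 = +1.
(a,b)_∞: sgn(1829465)=+, sgn(-389558015)=−, so +1.
(a,b)_53: α=-2, u≡44; β=0, v≡45 (mod 53); (44|53)=+1, (45|53)=-1; sign (−1)^0·+1^0·-1^-2 = +1.
(a,b)_41: α=2, u≡8; β=1, v≡38 (mod 41); (8|41)=+1, (38|41)=-1; sign (−1)^0·+1^1·-1^2 = +1.
(a,b)_11: α=3, u≡7; β=1, v≡9 (mod 11); (7|11)=-1, (9|11)=+1; sign (−1)^1·-1^1·+1^3 = +1.
(a,b)_31: α=5, u≡27; β=2, v≡17 (mod 31); (27|31)=-1, (17|31)=-1; sign (−1)^0·-1^2·-1^5 = -1.
(a,b)_29: α=7, u≡19; β=3, v≡19 (mod 29); (19|29)=-1, (19|29)=-1; sign (−1)^0·-1^3·-1^7 = +1.
(a,b)_7: α=4, u≡1; β=1, v≡5 (mod 7); (1|7)=+1, (5|7)=-1; sign (−1)^0·+1^1·-1^4 = +1.
(a,b)_5: α=9, u≡3; β=1, v≡3 (mod 5); (3|5)=-1, (3|5)=-1; sign (−1)^0·-1^1·-1^9 = +1.
(a,b)_37: α=3, u≡14; β=1, v≡20 (mod 37); (14|37)=-1, (20|37)=-1; sign (−1)^0·-1^1·-1^3 = +1.
(a,b)_2: α=-18, β=-8; u≡1, v≡1 (mod 8); ε(u)ε(v)=0·0, αω(v)=-18·0, βω(u)=-8·0; sum ≡ 0  ⇒  +1.
|Ram(1829465, -389558015)| = 2, even; anisotropic at {23, 31}.

[23, 31]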